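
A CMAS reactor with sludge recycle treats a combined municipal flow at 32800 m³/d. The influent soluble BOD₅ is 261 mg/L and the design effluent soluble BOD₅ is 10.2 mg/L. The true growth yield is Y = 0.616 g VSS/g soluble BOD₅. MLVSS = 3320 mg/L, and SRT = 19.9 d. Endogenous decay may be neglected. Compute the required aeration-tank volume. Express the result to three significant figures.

V ≈ 30400 m³

With k_d = 0 the design equation reduces to V = Y Q (S₀−S) θ_c / X = 0.616 × 32800 × (261 − 10.2) × 19.9 / 3320 = 30374 m³.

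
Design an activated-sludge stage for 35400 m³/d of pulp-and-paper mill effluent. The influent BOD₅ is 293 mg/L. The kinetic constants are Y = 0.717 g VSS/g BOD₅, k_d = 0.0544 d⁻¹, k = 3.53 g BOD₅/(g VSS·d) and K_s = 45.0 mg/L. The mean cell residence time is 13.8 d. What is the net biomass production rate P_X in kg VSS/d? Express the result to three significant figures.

For a completely mixed reactor with recycle the Lawrence–McCarty relation gives S = K_s·(1 + k_d·θ_c) / [θ_c·(Y·k − k_d) − 1] = 45.0 × (1 + 0.0544 × 13.8) / [13.8 × (0.717 × 3.53 − 0.0544) − 1] = 78.78 / 33.18 = 2.375 mg/L.
Y_obs = Y / (1 + k_d θ_c) = 0.717 / (1 + 0.0544 × 13.8) = 0.717 / 1.751 = 0.4095.
Substrate removed = Q·(S₀ − S) = 35400 m³/d × (293 − 2.37) g/m³ = 1.03×10^7 g/d = 10288 kg/d.
P_X = Y_obs · Q(S₀ − S) = 0.4095 × 10288 = 4214 kg VSS/d.

P_X ≈ 4210 kg VSS/d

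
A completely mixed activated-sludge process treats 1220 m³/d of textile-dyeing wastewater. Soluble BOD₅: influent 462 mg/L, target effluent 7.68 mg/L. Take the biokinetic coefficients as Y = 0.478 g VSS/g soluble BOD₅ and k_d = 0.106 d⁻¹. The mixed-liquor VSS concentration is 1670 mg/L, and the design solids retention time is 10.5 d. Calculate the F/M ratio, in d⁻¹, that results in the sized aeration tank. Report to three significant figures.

Steady-state biomass mass balance: V·X·(1 + k_d·θ_c) = Y·Q·(S₀ − S)·θ_c, so V = 0.478 × 1220 × (462 − 7.68) × 10.5 / [1670 × (1 + 0.106 × 10.5)] = 2.78×10^6 / 3529 = 788.4 m³.
F/M = Q·S₀ / (V·X) = 1220 × 462 / (788.4 × 1670) = 0.4281 g soluble BOD₅·(g VSS·d)⁻¹.

F/M ≈ 0.428 d⁻¹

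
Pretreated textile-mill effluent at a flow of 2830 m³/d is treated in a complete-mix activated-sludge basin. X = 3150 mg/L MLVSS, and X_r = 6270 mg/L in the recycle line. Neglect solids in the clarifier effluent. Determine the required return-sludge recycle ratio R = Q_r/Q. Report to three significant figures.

R ≈ 1.01

R = Q_r/Q = X/(X_r − X) = 3150 / (6270 − 3150) = 1.010.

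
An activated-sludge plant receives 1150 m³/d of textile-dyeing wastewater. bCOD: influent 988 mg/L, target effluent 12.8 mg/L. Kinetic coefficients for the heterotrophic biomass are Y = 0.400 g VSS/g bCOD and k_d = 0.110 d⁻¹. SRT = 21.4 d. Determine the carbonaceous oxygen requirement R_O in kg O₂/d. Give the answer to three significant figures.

The observed yield is Y_obs = Y/(1 + k_d·θ_c) = 0.400 / (1 + 0.110 × 21.4) = 0.400 / 3.354 = 0.1193 g VSS per g bCOD removed.
Mass of bCOD removed per day: Q(S₀ − S) = 1150 × 975.2 g/m³ = 1121 kg/d.
Net sludge production P_X = 0.1193 × 1121 = 133.7 kg VSS/d.
R_O = Q·(S₀ − S) − 1.42·P_X = 1121 − 1.42 × 133.7 = 931.6 kg O₂/d.

R_O ≈ 932 kg O₂/d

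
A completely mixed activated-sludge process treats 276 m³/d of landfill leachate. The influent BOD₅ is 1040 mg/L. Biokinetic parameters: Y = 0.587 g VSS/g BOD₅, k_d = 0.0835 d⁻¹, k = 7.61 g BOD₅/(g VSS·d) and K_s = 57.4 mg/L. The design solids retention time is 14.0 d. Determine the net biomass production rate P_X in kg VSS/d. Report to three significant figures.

P_X ≈ 77.5 kg VSS/d

From the Monod/SRT balance for a CMAS, S = K_s·(1+k_d θ_c)/[θ_c·(Y k − k_d) − 1] = 57.4 × (1 + 0.0835 × 14.0) / [14.0 × (0.587 × 7.61 − 0.0835) − 1] = 124.5 / 60.37 = 2.062 mg/L.
The observed yield is Y_obs = Y/(1 + k_d·θ_c) = 0.587 / (1 + 0.0835 × 14.0) = 0.587 / 2.169 = 0.2706 g VSS per g BOD₅ removed.
ΔS = 1040 − 2.06 = 1038 mg/L, so the substrate removal rate is 276 × 1038/1000 = 286.5 kg BOD₅/d.
P_X = Y_obs · Q(S₀ − S) = 0.2706 × 286.5 = 77.53 kg VSS/d.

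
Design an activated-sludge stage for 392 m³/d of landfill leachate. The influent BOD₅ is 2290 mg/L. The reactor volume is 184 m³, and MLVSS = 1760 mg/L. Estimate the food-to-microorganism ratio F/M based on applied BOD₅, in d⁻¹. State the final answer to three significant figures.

F/M ≈ 2.77 d⁻¹

F/M = applied load / biomass = Q·S₀/(V·X) = 392 × 2290 / (184.0 × 1760) = 2.772 d⁻¹.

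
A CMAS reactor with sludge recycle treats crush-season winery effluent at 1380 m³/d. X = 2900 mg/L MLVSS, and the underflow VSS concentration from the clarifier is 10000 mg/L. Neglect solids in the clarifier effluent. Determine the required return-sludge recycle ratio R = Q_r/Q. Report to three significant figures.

R ≈ 0.408

R = Q_r/Q = X/(X_r − X) = 2900 / (10000 − 2900) = 0.4085.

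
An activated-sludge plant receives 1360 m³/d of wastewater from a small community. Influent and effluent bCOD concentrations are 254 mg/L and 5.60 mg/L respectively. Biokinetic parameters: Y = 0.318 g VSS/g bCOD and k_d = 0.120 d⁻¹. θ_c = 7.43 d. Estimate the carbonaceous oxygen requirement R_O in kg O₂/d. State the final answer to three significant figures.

R_O ≈ 257 kg O₂/d

Observed yield with endogenous decay: Y_obs = Y / (1 + k_d·θ_c) = 0.318 / (1 + 0.120 × 7.43) = 0.318 / 1.892 = 0.1681 g VSS/g bCOD.
Q·(S₀ − S) = 1360 × (254 − 5.60) × 10⁻³ = 337.8 kg/d removed.
Biomass synthesised: P_X = Y_obs × 337.8 = 56.79 kg VSS/d.
R_O = Q·(S₀ − S) − 1.42·P_X = 337.8 − 1.42 × 56.79 = 257.2 kg O₂/d.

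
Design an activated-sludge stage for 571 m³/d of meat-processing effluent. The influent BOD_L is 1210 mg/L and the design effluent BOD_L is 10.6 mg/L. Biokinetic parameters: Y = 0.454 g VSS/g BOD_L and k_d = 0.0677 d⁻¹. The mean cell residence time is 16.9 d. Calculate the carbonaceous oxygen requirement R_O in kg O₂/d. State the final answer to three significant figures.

R_O ≈ 479 kg O₂/d

Y_obs = Y / (1 + k_d θ_c) = 0.454 / (1 + 0.0677 × 16.9) = 0.454 / 2.144 = 0.2117.
ΔS = 1210 − 10.6 = 1199 mg/L, so the substrate removal rate is 571 × 1199/1000 = 684.9 kg BOD_L/d.
Biomass synthesised: P_X = Y_obs × 684.9 = 145.0 kg VSS/d.
R_O = Q·(S₀ − S) − 1.42·P_X = 684.9 − 1.42 × 145.0 = 478.9 kg O₂/d.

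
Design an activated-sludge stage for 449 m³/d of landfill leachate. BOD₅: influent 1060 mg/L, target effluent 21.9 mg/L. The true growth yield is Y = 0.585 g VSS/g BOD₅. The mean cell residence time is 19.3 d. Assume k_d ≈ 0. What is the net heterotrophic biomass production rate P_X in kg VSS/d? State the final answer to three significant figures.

No decay correction is needed, so Y_obs = Y = 0.585.
Q·(S₀ − S) = 449 × (1060 − 21.9) × 10⁻³ = 466.1 kg/d removed.
Biomass produced: P_X = Y_obs·Q·ΔS = 0.5850 × 466.1 ≈ 272.7 kg VSS/d.

P_X ≈ 273 kg VSS/d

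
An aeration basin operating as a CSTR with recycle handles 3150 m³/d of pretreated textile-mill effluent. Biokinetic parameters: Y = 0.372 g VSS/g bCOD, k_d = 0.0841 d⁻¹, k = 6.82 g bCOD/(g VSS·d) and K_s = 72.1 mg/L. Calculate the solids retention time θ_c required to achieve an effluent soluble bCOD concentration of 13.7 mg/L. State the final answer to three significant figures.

θ_c ≈ 3.12 d

Specific growth rate at S = 13.7 mg/L: μ = YkS/(K_s+S) = 0.372·6.82·13.7/(72.1+13.7) = 0.4051 d⁻¹.
1/θ_c = 0.4051 − 0.0841 = 0.3210 d⁻¹, so θ_c = 3.115 d.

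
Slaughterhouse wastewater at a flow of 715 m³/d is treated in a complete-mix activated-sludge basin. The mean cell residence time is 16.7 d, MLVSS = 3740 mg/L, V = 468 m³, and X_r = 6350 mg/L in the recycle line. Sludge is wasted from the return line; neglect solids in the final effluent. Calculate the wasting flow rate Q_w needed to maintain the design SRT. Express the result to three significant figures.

θ_c = V·X/(Q_w·X_r) when wasting from the recycle, so Q_w = V·X/(θ_c·X_r) = 468.0 × 3740 / (16.7 × 6350) = 16.51 m³/d.

Q_w ≈ 16.5 m³/d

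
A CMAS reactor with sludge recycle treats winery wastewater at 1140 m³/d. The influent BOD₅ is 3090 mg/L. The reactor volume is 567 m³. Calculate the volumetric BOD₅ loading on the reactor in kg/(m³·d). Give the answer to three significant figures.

Volumetric loading L_v = Q·S₀ / V = 1140 × 3090 g/m³ / 567.0 m³ = 6213 g/(m³·d) = 6.213 kg BOD₅/(m³·d).

L_v ≈ 6.21 kg BOD₅/(m³·d)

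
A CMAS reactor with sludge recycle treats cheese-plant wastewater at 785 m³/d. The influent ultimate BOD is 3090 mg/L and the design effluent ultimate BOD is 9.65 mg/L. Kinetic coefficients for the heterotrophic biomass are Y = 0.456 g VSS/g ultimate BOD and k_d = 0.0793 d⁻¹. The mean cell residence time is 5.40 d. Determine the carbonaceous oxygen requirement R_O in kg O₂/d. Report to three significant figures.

R_O ≈ 1320 kg O₂/d

Y_obs = Y / (1 + k_d θ_c) = 0.456 / (1 + 0.0793 × 5.40) = 0.456 / 1.428 = 0.3193.
Mass of ultimate BOD removed per day: Q(S₀ − S) = 785 × 3080 g/m³ = 2418 kg/d.
Biomass synthesised: P_X = Y_obs × 2418 = 772.0 kg VSS/d.
R_O = Q·ΔS − 1.42 P_X = 2418 − 1096 = 1322 kg O₂/d.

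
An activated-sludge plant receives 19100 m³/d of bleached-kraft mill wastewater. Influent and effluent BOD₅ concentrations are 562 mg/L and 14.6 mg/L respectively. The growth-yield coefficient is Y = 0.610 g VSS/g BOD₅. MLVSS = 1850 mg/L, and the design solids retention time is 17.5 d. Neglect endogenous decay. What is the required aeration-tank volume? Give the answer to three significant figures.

Biomass mass balance (decay neglected): V·X = Y·Q·(S₀ − S)·θ_c, so V = 0.610 × 19100 × (562 − 14.6) × 17.5 / 1850 = 60330 m³.

V ≈ 60300 m³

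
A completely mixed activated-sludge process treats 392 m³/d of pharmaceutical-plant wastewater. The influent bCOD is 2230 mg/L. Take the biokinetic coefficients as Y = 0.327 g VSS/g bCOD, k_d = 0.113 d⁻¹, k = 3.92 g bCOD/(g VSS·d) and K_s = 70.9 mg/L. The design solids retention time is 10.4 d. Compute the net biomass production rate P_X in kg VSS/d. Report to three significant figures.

P_X ≈ 131 kg VSS/d

From the Monod/SRT balance for a CMAS, S = K_s·(1+k_d θ_c)/[θ_c·(Y k − k_d) − 1] = 70.9 × (1 + 0.113 × 10.4) / [10.4 × (0.327 × 3.92 − 0.113) − 1] = 154.2 / 11.16 = 13.82 mg/L.
Y_obs = Y / (1 + k_d θ_c) = 0.327 / (1 + 0.113 × 10.4) = 0.327 / 2.175 = 0.1503.
ΔS = 2230 − 13.8 = 2216 mg/L, so the substrate removal rate is 392 × 2216/1000 = 868.8 kg bCOD/d.
Net biomass production P_X = Y_obs × Q·(S₀ − S) = 0.1503 × 868.8 = 130.6 kg VSS/d.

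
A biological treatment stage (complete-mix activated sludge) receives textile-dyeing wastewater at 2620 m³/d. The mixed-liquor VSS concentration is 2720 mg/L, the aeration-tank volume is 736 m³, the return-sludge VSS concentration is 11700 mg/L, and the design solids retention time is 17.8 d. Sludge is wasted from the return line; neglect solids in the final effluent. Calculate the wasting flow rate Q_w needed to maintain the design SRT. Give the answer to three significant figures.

θ_c = V·X/(Q_w·X_r) when wasting from the recycle, so Q_w = V·X/(θ_c·X_r) = 736.0 × 2720 / (17.8 × 11700) = 9.613 m³/d.

Q_w ≈ 9.61 m³/d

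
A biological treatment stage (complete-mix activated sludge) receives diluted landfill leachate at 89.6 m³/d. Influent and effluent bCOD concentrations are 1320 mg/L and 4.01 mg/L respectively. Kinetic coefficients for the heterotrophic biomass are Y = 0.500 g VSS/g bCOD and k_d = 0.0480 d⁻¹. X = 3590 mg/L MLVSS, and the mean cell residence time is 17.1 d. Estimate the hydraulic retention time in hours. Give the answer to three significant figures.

τ ≈ 41.3 h

Steady-state biomass mass balance: V·X·(1 + k_d·θ_c) = Y·Q·(S₀ − S)·θ_c, so V = 0.500 × 89.6 × (1320 − 4.01) × 17.1 / [3590 × (1 + 0.0480 × 17.1)] = 1.01×10^6 / 6537 = 154.2 m³.
Hydraulic retention time τ = V/Q = 154.2 / 89.6 = 1.721 d = 41.31 h.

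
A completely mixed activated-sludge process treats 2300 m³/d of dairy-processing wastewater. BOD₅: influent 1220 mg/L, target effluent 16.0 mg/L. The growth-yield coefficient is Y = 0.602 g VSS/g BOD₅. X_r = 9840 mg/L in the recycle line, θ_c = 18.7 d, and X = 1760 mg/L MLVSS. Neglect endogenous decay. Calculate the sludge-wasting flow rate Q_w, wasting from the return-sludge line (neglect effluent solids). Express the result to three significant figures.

Biomass mass balance (decay neglected): V·X = Y·Q·(S₀ − S)·θ_c, so V = 0.602 × 2300 × (1220 − 16.0) × 18.7 / 1760 = 17712 m³.
θ_c = V·X/(Q_w·X_r) when wasting from the recycle, so Q_w = V·X/(θ_c·X_r) = 17712 × 1760 / (18.7 × 9840) = 169.4 m³/d.

Q_w ≈ 169 m³/d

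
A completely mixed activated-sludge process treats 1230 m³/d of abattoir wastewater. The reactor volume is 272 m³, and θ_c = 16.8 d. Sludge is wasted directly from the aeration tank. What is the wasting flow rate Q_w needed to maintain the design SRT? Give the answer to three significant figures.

With mixed-liquor wasting, θ_c = V/Q_w, so Q_w = V/θ_c = 272.0/16.8 = 16.19 m³/d.

Q_w ≈ 16.2 m³/d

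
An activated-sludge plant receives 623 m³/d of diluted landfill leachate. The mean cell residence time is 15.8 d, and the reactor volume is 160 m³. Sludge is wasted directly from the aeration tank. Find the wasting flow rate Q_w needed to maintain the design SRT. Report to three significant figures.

Wasting from the aeration tank: Q_w = V / θ_c = 160.0 / 15.8 = 10.13 m³/d.

Q_w ≈ 10.1 m³/d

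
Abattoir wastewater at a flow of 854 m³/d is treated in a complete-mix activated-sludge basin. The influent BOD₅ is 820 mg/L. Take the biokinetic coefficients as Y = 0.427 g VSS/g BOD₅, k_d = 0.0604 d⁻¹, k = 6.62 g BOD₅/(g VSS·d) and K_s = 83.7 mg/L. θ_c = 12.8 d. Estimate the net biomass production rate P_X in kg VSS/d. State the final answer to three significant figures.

From the Monod/SRT balance for a CMAS, S = K_s·(1+k_d θ_c)/[θ_c·(Y k − k_d) − 1] = 83.7 × (1 + 0.0604 × 12.8) / [12.8 × (0.427 × 6.62 − 0.0604) − 1] = 148.4 / 34.41 = 4.313 mg/L.
The observed yield is Y_obs = Y/(1 + k_d·θ_c) = 0.427 / (1 + 0.0604 × 12.8) = 0.427 / 1.773 = 0.2408 g VSS per g BOD₅ removed.
Q·(S₀ − S) = 854 × (820 − 4.31) × 10⁻³ = 696.6 kg/d removed.
Net biomass production P_X = Y_obs × Q·(S₀ − S) = 0.2408 × 696.6 = 167.8 kg VSS/d.

P_X ≈ 168 kg VSS/d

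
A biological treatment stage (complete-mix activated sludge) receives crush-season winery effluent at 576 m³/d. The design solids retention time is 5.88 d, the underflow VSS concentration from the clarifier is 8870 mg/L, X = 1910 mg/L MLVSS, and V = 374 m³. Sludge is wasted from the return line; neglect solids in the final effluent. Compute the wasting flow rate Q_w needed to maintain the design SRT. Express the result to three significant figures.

θ_c = V·X/(Q_w·X_r) when wasting from the recycle, so Q_w = V·X/(θ_c·X_r) = 374.0 × 1910 / (5.88 × 8870) = 13.70 m³/d.

Q_w ≈ 13.7 m³/d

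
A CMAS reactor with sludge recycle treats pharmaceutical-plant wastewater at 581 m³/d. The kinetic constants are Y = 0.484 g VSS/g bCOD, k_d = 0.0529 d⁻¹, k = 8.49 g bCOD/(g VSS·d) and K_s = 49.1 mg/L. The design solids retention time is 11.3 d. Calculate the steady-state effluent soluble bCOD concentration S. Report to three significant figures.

S ≈ 1.75 mg/L

From the Monod/SRT balance for a CMAS, S = K_s·(1+k_d θ_c)/[θ_c·(Y k − k_d) − 1] = 49.1 × (1 + 0.0529 × 11.3) / [11.3 × (0.484 × 8.49 − 0.0529) − 1] = 78.45 / 44.84 = 1.750 mg/L.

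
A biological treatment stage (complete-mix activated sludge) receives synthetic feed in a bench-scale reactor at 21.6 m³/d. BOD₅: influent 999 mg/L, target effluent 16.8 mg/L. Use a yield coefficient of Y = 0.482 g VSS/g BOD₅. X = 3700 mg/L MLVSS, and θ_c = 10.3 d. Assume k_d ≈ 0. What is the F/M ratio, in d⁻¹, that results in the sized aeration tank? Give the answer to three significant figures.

Biomass mass balance (decay neglected): V·X = Y·Q·(S₀ − S)·θ_c, so V = 0.482 × 21.6 × (999 − 16.8) × 10.3 / 3700 = 28.47 m³.
F/M = Q·S₀ / (V·X) = 21.6 × 999 / (28.47 × 3700) = 0.2049 g BOD₅·(g VSS·d)⁻¹.

F/M ≈ 0.205 d⁻¹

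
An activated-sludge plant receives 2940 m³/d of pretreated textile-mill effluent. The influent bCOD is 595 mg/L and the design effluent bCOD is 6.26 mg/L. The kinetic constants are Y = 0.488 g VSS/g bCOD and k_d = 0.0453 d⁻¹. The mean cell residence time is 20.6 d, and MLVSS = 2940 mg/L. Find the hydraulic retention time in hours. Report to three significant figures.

Steady-state biomass mass balance: V·X·(1 + k_d·θ_c) = Y·Q·(S₀ − S)·θ_c, so V = 0.488 × 2940 × (595 − 6.26) × 20.6 / [2940 × (1 + 0.0453 × 20.6)] = 1.74×10^7 / 5684 = 3062 m³.
HRT = V/Q = 3062 m³ / 2940 m³·d⁻¹ = 1.041 d × 24 = 24.99 h.

τ ≈ 25.0 h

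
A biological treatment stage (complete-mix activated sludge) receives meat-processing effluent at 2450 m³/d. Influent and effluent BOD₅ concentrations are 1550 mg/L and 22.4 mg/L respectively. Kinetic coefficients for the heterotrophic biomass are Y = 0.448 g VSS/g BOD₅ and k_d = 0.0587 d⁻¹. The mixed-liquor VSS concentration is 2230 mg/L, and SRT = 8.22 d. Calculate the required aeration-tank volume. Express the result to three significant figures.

V ≈ 4170 m³

Steady-state biomass mass balance: V·X·(1 + k_d·θ_c) = Y·Q·(S₀ − S)·θ_c, so V = 0.448 × 2450 × (1550 − 22.4) × 8.22 / [2230 × (1 + 0.0587 × 8.22)] = 1.38×10^7 / 3306 = 4169 m³.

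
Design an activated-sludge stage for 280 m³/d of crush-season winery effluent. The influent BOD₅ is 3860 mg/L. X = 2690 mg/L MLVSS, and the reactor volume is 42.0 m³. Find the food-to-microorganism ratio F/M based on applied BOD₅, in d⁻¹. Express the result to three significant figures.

Food-to-microorganism ratio F/M = Q S₀ / (V X) = 280 × 3860 / (42.00 × 2690) = 9.566 d⁻¹.

F/M ≈ 9.57 d⁻¹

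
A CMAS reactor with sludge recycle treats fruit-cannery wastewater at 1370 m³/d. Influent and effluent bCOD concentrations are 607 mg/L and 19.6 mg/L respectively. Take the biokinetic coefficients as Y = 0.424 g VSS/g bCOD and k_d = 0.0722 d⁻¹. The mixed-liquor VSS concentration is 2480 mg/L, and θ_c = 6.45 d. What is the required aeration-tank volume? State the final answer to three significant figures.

Rearranging the biomass balance for a CMAS with decay, V = Y·Q·ΔS·θ_c / [X·(1+k_d θ_c)] = 0.424 × 1370 × (607 − 19.6) × 6.45 / [2480 × (1 + 0.0722 × 6.45)] = 2.2×10^6 / 3635 = 605.5 m³.

V ≈ 605 m³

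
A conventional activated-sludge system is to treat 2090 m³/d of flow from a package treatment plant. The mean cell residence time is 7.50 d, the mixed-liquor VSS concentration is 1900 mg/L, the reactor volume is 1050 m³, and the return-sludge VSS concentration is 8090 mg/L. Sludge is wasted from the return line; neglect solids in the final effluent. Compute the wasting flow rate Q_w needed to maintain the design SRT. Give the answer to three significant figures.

θ_c = V·X/(Q_w·X_r) when wasting from the recycle, so Q_w = V·X/(θ_c·X_r) = 1050 × 1900 / (7.50 × 8090) = 32.88 m³/d.

Q_w ≈ 32.9 m³/d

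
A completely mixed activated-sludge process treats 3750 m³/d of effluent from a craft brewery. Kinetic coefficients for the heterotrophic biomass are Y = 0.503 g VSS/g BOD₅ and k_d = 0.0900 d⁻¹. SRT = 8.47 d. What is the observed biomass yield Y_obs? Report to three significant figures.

Observed yield with endogenous decay: Y_obs = Y / (1 + k_d·θ_c) = 0.503 / (1 + 0.0900 × 8.47) = 0.503 / 1.762 = 0.2854 g VSS/g BOD₅.

Y_obs ≈ 0.285 g VSS/g BOD₅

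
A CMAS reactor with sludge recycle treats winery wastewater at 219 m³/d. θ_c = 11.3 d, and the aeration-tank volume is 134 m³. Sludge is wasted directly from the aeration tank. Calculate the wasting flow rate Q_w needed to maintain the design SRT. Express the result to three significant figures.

Q_w ≈ 11.9 m³/d

For wasting at MLVSS concentration, Q_w = V/θ_c = 134.0/11.3 = 11.86 m³/d.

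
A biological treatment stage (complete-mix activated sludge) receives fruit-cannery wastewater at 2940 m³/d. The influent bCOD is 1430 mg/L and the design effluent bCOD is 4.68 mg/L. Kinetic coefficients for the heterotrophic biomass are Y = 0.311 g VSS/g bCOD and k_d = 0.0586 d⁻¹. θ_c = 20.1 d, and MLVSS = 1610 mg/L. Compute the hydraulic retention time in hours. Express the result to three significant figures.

τ ≈ 61.0 h

From the SRT design equation V = Y Q (S₀−S) θ_c / [X (1 + k_d θ_c)] = 0.311 × 2940 × (1430 − 4.68) × 20.1 / [1610 × (1 + 0.0586 × 20.1)] = 2.62×10^7 / 3506 = 7471 m³.
HRT = V/Q = 7471 m³ / 2940 m³·d⁻¹ = 2.541 d × 24 = 60.99 h.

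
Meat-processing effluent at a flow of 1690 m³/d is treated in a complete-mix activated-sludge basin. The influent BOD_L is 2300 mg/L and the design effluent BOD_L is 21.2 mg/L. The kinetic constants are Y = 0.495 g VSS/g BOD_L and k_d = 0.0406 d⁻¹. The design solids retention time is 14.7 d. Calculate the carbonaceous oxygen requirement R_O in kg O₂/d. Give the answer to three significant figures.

Y_obs = Y / (1 + k_d θ_c) = 0.495 / (1 + 0.0406 × 14.7) = 0.495 / 1.597 = 0.3100.
ΔS = 2300 − 21.2 = 2279 mg/L, so the substrate removal rate is 1690 × 2279/1000 = 3851 kg BOD_L/d.
Net sludge production P_X = 0.3100 × 3851 = 1194 kg VSS/d.
R_O = Q·(S₀ − S) − 1.42·P_X = 3851 − 1.42 × 1194 = 2156 kg O₂/d.

R_O ≈ 2160 kg O₂/d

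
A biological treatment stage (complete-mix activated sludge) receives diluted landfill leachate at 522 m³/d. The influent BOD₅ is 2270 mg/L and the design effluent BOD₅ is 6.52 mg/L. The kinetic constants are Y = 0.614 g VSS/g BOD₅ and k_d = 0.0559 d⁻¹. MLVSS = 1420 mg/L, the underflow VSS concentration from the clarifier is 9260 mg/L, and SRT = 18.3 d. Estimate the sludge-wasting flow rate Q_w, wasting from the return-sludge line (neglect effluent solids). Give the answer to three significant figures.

Q_w ≈ 38.7 m³/d

Steady-state biomass mass balance: V·X·(1 + k_d·θ_c) = Y·Q·(S₀ − S)·θ_c, so V = 0.614 × 522 × (2270 − 6.52) × 18.3 / [1420 × (1 + 0.0559 × 18.3)] = 1.33×10^7 / 2873 = 4622 m³.
Q_w = (V·X)/(θ_c X_r) = 4622 × 1420 / (18.3 × 9260) = 38.73 m³/d.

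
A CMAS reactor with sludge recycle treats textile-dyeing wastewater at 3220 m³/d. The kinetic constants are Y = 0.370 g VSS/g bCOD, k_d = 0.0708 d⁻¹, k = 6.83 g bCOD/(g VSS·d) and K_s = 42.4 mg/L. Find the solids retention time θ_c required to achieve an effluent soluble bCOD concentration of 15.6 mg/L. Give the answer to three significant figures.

At the target effluent, Y k S/(K_s+S) = 0.370×6.83×15.6/58.00 = 0.6797 d⁻¹.
θ_c = 1/(μ − k_d) = 1/(0.6797 − 0.0708) = 1/0.6089 = 1.642 d.

θ_c ≈ 1.64 d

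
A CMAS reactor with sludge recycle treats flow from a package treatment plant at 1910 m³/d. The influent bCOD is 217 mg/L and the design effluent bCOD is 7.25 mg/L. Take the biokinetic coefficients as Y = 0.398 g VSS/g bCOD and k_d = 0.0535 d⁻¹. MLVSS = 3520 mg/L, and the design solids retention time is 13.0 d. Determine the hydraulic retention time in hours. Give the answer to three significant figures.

Rearranging the biomass balance for a CMAS with decay, V = Y·Q·ΔS·θ_c / [X·(1+k_d θ_c)] = 0.398 × 1910 × (217 − 7.25) × 13.0 / [3520 × (1 + 0.0535 × 13.0)] = 2.07×10^6 / 5968 = 347.3 m³.
τ = V/Q = 347.3/1910 = 0.1818 d, or 4.364 h.

τ ≈ 4.36 h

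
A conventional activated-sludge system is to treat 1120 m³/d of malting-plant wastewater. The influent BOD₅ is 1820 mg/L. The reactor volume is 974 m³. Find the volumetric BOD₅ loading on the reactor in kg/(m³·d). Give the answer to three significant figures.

L_v ≈ 2.09 kg BOD₅/(m³·d)

L_v = Q S₀ / V = 1120 × 1820 × 10⁻³ / 974.0 = 2.093 kg/(m³·d).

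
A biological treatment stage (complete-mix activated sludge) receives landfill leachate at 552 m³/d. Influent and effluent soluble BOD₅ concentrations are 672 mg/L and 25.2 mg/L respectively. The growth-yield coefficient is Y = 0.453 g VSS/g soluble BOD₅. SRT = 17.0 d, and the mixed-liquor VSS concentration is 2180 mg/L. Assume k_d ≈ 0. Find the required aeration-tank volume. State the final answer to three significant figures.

With k_d = 0 the design equation reduces to V = Y Q (S₀−S) θ_c / X = 0.453 × 552 × (672 − 25.2) × 17.0 / 2180 = 1261 m³.

V ≈ 1260 m³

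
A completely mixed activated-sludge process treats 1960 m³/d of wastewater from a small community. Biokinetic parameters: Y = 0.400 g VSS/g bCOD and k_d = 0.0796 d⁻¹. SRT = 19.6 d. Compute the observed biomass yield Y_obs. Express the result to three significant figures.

Y_obs = Y / (1 + k_d θ_c) = 0.400 / (1 + 0.0796 × 19.6) = 0.400 / 2.560 = 0.1562.

Y_obs ≈ 0.156 g VSS/g bCOD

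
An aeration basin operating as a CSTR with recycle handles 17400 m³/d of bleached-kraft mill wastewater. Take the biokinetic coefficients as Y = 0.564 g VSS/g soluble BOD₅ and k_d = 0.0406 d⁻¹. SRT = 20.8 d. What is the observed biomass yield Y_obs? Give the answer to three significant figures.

Observed yield with endogenous decay: Y_obs = Y / (1 + k_d·θ_c) = 0.564 / (1 + 0.0406 × 20.8) = 0.564 / 1.844 = 0.3058 g VSS/g soluble BOD₅.

Y_obs ≈ 0.306 g VSS/g soluble BOD₅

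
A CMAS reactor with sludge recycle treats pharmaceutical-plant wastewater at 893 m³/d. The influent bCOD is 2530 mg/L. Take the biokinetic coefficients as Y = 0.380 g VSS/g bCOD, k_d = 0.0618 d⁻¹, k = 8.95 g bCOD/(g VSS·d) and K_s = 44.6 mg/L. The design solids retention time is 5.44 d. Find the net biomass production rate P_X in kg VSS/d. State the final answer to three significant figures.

P_X ≈ 642 kg VSS/d

Effluent substrate depends only on kinetics and SRT: S = K_s(1 + k_d θ_c) / [θ_c(Yk − k_d) − 1] = 44.6 × (1 + 0.0618 × 5.44) / [5.44 × (0.380 × 8.95 − 0.0618) − 1] = 59.59 / 17.17 = 3.472 mg/L.
Correct the yield for decay: Y_obs = Y/(1 + k_d θ_c) = 0.380 / (1 + 0.0618 × 5.44) = 0.380 / 1.336 = 0.2844.
ΔS = 2530 − 3.47 = 2527 mg/L, so the substrate removal rate is 893 × 2527/1000 = 2256 kg bCOD/d.
Net biomass production P_X = Y_obs × Q·(S₀ − S) = 0.2844 × 2256 = 641.6 kg VSS/d.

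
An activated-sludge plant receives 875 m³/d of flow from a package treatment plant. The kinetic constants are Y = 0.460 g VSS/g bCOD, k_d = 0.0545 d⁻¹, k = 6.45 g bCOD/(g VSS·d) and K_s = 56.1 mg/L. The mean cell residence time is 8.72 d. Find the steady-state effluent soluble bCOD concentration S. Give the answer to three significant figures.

For a completely mixed reactor with recycle the Lawrence–McCarty relation gives S = K_s·(1 + k_d·θ_c) / [θ_c·(Y·k − k_d) − 1] = 56.1 × (1 + 0.0545 × 8.72) / [8.72 × (0.460 × 6.45 − 0.0545) − 1] = 82.76 / 24.40 = 3.392 mg/L.

S ≈ 3.39 mg/L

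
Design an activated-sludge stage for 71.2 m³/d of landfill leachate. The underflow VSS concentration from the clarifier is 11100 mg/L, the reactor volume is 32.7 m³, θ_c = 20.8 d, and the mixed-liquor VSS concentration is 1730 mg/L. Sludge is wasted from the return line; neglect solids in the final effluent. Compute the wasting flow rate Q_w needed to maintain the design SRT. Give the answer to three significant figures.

Q_w ≈ 0.245 m³/d

θ_c = V·X/(Q_w·X_r) when wasting from the recycle, so Q_w = V·X/(θ_c·X_r) = 32.70 × 1730 / (20.8 × 11100) = 0.2450 m³/d.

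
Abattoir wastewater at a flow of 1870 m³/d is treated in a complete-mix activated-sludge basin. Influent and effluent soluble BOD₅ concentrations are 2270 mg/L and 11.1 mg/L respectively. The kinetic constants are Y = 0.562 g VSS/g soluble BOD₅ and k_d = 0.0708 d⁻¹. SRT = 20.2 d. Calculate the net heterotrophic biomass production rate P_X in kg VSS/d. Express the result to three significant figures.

P_X ≈ 977 kg VSS/d

The observed yield is Y_obs = Y/(1 + k_d·θ_c) = 0.562 / (1 + 0.0708 × 20.2) = 0.562 / 2.430 = 0.2313 g VSS per g soluble BOD₅ removed.
Mass of soluble BOD₅ removed per day: Q(S₀ − S) = 1870 × 2259 g/m³ = 4224 kg/d.
So the net sludge growth is P_X = 0.2313 × 4224 = 976.9 kg VSS/d.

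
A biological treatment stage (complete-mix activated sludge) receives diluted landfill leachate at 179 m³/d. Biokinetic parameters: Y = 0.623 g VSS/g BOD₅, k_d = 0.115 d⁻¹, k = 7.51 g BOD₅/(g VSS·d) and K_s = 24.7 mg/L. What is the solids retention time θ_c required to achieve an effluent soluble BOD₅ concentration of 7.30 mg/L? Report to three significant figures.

θ_c ≈ 1.05 d

Specific growth rate at S = 7.30 mg/L: μ = YkS/(K_s+S) = 0.623·7.51·7.30/(24.7+7.30) = 1.067 d⁻¹.
θ_c = 1/(μ − k_d) = 1/(1.067 − 0.115) = 1/0.9523 = 1.050 d.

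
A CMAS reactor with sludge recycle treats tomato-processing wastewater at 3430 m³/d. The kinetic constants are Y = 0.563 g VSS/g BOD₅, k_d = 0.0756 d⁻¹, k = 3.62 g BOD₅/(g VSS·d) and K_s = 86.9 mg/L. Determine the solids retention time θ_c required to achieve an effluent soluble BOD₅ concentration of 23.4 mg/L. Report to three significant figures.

At the target effluent, Y k S/(K_s+S) = 0.563×3.62×23.4/110.3 = 0.4324 d⁻¹.
Then 1/θ_c = μ − k_d = 0.4324 − 0.0756 = 0.3568 d⁻¹, giving θ_c = 2.803 d.

θ_c ≈ 2.80 d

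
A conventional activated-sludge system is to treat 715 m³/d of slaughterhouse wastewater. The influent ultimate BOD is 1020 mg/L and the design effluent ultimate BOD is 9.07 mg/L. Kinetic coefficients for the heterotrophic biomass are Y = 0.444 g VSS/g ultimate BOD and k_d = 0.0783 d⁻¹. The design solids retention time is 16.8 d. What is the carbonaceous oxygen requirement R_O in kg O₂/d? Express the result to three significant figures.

Observed yield with endogenous decay: Y_obs = Y / (1 + k_d·θ_c) = 0.444 / (1 + 0.0783 × 16.8) = 0.444 / 2.315 = 0.1918 g VSS/g ultimate BOD.
Mass of ultimate BOD removed per day: Q(S₀ − S) = 715 × 1011 g/m³ = 722.8 kg/d.
Net sludge production P_X = 0.1918 × 722.8 = 138.6 kg VSS/d.
Carbonaceous O₂ demand = substrate oxidised − cell-mass equivalent = 722.8 − 1.42 × 138.6 = 526.0 kg O₂/d.

R_O ≈ 526 kg O₂/d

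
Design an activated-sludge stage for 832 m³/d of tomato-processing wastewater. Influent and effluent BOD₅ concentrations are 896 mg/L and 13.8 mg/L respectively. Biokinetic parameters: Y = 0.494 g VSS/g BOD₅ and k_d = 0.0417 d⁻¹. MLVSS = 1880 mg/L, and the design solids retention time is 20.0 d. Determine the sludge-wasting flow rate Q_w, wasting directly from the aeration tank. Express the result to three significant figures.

Steady-state biomass mass balance: V·X·(1 + k_d·θ_c) = Y·Q·(S₀ − S)·θ_c, so V = 0.494 × 832 × (896 − 13.8) × 20.0 / [1880 × (1 + 0.0417 × 20.0)] = 7.25×10^6 / 3448 = 2103 m³.
With mixed-liquor wasting, θ_c = V/Q_w, so Q_w = V/θ_c = 2103/20.0 = 105.2 m³/d.

Q_w ≈ 105 m³/d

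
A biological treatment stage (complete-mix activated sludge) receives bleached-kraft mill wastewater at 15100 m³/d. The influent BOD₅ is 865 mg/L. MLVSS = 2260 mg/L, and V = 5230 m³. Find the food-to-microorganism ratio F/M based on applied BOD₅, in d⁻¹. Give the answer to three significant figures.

F/M ≈ 1.11 d⁻¹

F/M = applied load / biomass = Q·S₀/(V·X) = 15100 × 865 / (5230 × 2260) = 1.105 d⁻¹.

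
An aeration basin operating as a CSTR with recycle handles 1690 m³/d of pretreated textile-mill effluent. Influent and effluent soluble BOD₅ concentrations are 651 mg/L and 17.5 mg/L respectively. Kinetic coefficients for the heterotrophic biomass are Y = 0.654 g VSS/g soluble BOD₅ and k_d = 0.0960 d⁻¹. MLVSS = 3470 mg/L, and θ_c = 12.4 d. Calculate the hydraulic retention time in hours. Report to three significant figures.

Steady-state biomass mass balance: V·X·(1 + k_d·θ_c) = Y·Q·(S₀ − S)·θ_c, so V = 0.654 × 1690 × (651 − 17.5) × 12.4 / [3470 × (1 + 0.0960 × 12.4)] = 8.68×10^6 / 7601 = 1142 m³.
Hydraulic retention time τ = V/Q = 1142 / 1690 = 0.6759 d = 16.22 h.

τ ≈ 16.2 h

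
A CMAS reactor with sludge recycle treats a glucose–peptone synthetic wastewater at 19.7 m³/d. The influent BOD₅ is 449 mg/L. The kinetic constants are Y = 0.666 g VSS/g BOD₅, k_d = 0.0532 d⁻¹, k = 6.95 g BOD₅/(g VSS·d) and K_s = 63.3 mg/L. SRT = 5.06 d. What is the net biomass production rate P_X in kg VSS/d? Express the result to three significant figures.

P_X ≈ 4.60 kg VSS/d

Effluent substrate depends only on kinetics and SRT: S = K_s(1 + k_d θ_c) / [θ_c(Yk − k_d) − 1] = 63.3 × (1 + 0.0532 × 5.06) / [5.06 × (0.666 × 6.95 − 0.0532) − 1] = 80.34 / 22.15 = 3.627 mg/L.
Correct the yield for decay: Y_obs = Y/(1 + k_d θ_c) = 0.666 / (1 + 0.0532 × 5.06) = 0.666 / 1.269 = 0.5247.
ΔS = 449 − 3.63 = 445.4 mg/L, so the substrate removal rate is 19.7 × 445.4/1000 = 8.774 kg BOD₅/d.
Biomass produced: P_X = Y_obs·Q·ΔS = 0.5247 × 8.774 ≈ 4.604 kg VSS/d.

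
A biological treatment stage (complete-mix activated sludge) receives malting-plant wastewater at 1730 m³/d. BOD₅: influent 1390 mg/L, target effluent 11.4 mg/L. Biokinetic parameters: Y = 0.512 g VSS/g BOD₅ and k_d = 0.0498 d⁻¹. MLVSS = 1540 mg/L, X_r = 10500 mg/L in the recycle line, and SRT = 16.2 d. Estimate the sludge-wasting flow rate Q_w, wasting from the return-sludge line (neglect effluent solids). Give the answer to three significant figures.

Rearranging the biomass balance for a CMAS with decay, V = Y·Q·ΔS·θ_c / [X·(1+k_d θ_c)] = 0.512 × 1730 × (1390 − 11.4) × 16.2 / [1540 × (1 + 0.0498 × 16.2)] = 1.98×10^7 / 2782 = 7110 m³.
θ_c = V·X/(Q_w·X_r) when wasting from the recycle, so Q_w = V·X/(θ_c·X_r) = 7110 × 1540 / (16.2 × 10500) = 64.37 m³/d.

Q_w ≈ 64.4 m³/d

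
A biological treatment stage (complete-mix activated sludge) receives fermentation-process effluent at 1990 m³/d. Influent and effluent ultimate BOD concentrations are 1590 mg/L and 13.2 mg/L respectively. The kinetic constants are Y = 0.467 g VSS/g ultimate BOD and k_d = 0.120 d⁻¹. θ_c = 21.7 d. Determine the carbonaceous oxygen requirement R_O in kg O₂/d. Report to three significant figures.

Observed yield with endogenous decay: Y_obs = Y / (1 + k_d·θ_c) = 0.467 / (1 + 0.120 × 21.7) = 0.467 / 3.604 = 0.1296 g VSS/g ultimate BOD.
Substrate removed = Q·(S₀ − S) = 1990 m³/d × (1590 − 13.2) g/m³ = 3.14×10^6 g/d = 3138 kg/d.
P_X = Y_obs·Q·(S₀ − S) = 0.1296 × 3138 = 406.6 kg VSS/d.
R_O = Q·ΔS − 1.42 P_X = 3138 − 577.4 = 2560 kg O₂/d.

R_O ≈ 2560 kg O₂/d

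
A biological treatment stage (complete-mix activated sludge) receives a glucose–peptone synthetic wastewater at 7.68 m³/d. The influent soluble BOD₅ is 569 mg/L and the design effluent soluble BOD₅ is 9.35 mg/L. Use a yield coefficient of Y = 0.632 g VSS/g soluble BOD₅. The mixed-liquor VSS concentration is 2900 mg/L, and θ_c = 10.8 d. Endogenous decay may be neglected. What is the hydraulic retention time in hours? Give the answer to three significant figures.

Biomass mass balance (decay neglected): V·X = Y·Q·(S₀ − S)·θ_c, so V = 0.632 × 7.68 × (569 − 9.35) × 10.8 / 2900 = 10.12 m³.
τ = V/Q = 10.12/7.68 = 1.317 d, or 31.61 h.

τ ≈ 31.6 h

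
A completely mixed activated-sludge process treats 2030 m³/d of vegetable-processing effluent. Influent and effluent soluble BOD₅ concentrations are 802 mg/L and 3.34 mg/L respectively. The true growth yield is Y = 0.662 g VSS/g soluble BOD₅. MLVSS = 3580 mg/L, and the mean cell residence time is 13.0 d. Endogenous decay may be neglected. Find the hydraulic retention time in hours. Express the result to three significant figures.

With k_d = 0 the design equation reduces to V = Y Q (S₀−S) θ_c / X = 0.662 × 2030 × (802 − 3.34) × 13.0 / 3580 = 3897 m³.
τ = V/Q = 3897/2030 = 1.920 d, or 46.08 h.

τ ≈ 46.1 h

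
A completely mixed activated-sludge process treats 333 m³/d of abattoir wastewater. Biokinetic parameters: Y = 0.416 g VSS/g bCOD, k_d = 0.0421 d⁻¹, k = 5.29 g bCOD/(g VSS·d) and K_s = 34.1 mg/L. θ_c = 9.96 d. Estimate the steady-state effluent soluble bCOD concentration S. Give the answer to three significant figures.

S ≈ 2.36 mg/L

Effluent substrate depends only on kinetics and SRT: S = K_s(1 + k_d θ_c) / [θ_c(Yk − k_d) − 1] = 34.1 × (1 + 0.0421 × 9.96) / [9.96 × (0.416 × 5.29 − 0.0421) − 1] = 48.40 / 20.50 = 2.361 mg/L.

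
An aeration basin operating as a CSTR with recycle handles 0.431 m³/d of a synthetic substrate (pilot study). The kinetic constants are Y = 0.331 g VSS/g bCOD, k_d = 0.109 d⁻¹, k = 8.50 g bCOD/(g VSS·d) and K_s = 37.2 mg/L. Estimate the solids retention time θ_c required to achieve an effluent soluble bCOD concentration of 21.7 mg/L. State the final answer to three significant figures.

θ_c ≈ 1.08 d

Specific growth rate at S = 21.7 mg/L: μ = YkS/(K_s+S) = 0.331·8.50·21.7/(37.2+21.7) = 1.037 d⁻¹.
θ_c = 1/(μ − k_d) = 1/(1.037 − 0.109) = 1/0.9276 = 1.078 d.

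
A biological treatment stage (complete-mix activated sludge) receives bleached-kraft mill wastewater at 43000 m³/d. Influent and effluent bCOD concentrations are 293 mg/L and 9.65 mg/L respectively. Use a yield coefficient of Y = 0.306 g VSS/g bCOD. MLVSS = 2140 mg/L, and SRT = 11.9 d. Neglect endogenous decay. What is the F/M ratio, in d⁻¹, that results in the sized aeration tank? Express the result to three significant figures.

F/M ≈ 0.284 d⁻¹

With k_d = 0 the design equation reduces to V = Y Q (S₀−S) θ_c / X = 0.306 × 43000 × (293 − 9.65) × 11.9 / 2140 = 20732 m³.
F/M = applied load / biomass = Q·S₀/(V·X) = 43000 × 293 / (20732 × 2140) = 0.2840 d⁻¹.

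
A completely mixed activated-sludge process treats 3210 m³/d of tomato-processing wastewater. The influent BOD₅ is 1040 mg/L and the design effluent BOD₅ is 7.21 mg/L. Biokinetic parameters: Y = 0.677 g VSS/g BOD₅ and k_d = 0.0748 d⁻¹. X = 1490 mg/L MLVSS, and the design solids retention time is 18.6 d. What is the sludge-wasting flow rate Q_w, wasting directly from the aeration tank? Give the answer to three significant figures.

Q_w ≈ 630 m³/d

Rearranging the biomass balance for a CMAS with decay, V = Y·Q·ΔS·θ_c / [X·(1+k_d θ_c)] = 0.677 × 3210 × (1040 − 7.21) × 18.6 / [1490 × (1 + 0.0748 × 18.6)] = 4.17×10^7 / 3563 = 11717 m³.
Wasting from the aeration tank: Q_w = V / θ_c = 11717 / 18.6 = 629.9 m³/d.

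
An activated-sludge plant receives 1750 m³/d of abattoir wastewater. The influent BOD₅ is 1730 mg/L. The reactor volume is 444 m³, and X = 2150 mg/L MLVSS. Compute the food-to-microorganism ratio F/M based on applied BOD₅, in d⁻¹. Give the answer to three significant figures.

F/M ≈ 3.17 d⁻¹

Food-to-microorganism ratio F/M = Q S₀ / (V X) = 1750 × 1730 / (444.0 × 2150) = 3.171 d⁻¹.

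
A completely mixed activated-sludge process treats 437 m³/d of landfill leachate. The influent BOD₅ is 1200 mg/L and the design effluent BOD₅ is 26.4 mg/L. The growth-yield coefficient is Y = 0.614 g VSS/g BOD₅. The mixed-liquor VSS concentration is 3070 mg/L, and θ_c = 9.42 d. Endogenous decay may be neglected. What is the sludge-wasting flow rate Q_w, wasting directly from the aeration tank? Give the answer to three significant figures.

Q_w ≈ 103 m³/d

Biomass mass balance (decay neglected): V·X = Y·Q·(S₀ − S)·θ_c, so V = 0.614 × 437 × (1200 − 26.4) × 9.42 / 3070 = 966.2 m³.
With mixed-liquor wasting, θ_c = V/Q_w, so Q_w = V/θ_c = 966.2/9.42 = 102.6 m³/d.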